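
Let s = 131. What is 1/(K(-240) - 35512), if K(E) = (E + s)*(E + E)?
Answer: 1/16808 ≈ 5.9495e-5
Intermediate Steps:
K(E) = 2*E*(131 + E) (K(E) = (E + 131)*(E + E) = (131 + E)*(2*E) = 2*E*(131 + E))
1/(K(-240) - 35512) = 1/(2*(-240)*(131 - 240) - 35512) = 1/(2*(-240)*(-109) - 35512) = 1/(52320 - 35512) = 1/16808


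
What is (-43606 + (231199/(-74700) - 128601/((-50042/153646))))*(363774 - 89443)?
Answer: 180095927926661317651/1869068700 ≈ 9.6356e+10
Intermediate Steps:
(-43606 + (231199/(-74700) - 128601/((-50042/153646))))*(363774 - 89443) = (-43606 + (231199*(-1/74700) - 128601/((-50042*1/153646))))*274331 = (-43606 + (-231199/74700 - 128601/(-25021/76823)))*274331 = (-43606 + (-231199/74700 - 128601*(-76823/25021)))*274331 = (-43606 + (-231199/74700 + 9879514623/25021))*274331 = (-43606 + 737993957507921/1869068700)*274331 = (656491347775721/1869068700)*274331 = 180095927926661317651/1869068700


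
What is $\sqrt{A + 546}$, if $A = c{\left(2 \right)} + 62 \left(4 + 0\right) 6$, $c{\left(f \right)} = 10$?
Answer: $2 \sqrt{511} \approx 45.211$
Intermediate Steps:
$A = 1498$ ($A = 10 + 62 \left(4 + 0\right) 6 = 10 + 62 \cdot 4 \cdot 6 = 10 + 62 \cdot 24 = 10 + 1488 = 1498$)
$\sqrt{A + 546} = \sqrt{1498 + 546} = \sqrt{2044} = 2 \sqrt{511}$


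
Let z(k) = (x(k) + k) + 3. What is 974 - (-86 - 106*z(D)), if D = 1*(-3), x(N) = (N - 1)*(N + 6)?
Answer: -212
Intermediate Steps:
x(N) = (-1 + N)*(6 + N)
D = -3
z(k) = -3 + k² + 6*k (z(k) = ((-6 + k² + 5*k) + k) + 3 = (-6 + k² + 6*k) + 3 = -3 + k² + 6*k)
974 - (-86 - 106*z(D)) = 974 - (-86 - 106*(-3 + (-3)² + 6*(-3))) = 974 - (-86 - 106*(-3 + 9 - 18)) = 974 - (-86 - 106*(-12)) = 974 - (-86 + 1272) = 974 - 1*1186 = 974 - 1186 = -212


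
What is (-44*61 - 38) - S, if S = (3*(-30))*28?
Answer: -202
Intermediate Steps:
S = -2520 (S = -90*28 = -2520)
(-44*61 - 38) - S = (-44*61 - 38) - 1*(-2520) = (-2684 - 38) + 2520 = -2722 + 2520 = -202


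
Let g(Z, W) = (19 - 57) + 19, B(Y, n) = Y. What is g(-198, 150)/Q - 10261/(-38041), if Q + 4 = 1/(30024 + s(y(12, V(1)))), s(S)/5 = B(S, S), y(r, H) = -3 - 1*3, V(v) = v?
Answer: 22910096801/4563968975 ≈ 5.0198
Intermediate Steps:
y(r, H) = -6 (y(r, H) = -3 - 3 = -6)
g(Z, W) = -19 (g(Z, W) = -38 + 19 = -19)
s(S) = 5*S
Q = -119975/29994 (Q = -4 + 1/(30024 + 5*(-6)) = -4 + 1/(30024 - 30) = -4 + 1/29994 = -119975/29994 ≈ -4.0000)
g(-198, 150)/Q - 10261/(-38041) = -19/(-119975/29994) - 10261/(-38041) = -19*(-29994/119975) - 10261*(-1/38041) = 569886/119975 + 10261/38041 = 22910096801/4563968975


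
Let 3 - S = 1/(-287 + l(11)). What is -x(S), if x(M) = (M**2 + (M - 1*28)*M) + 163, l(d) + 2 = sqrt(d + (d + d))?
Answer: -168931998641/1742561536 + 333663*sqrt(33)/1742561536 ≈ -96.944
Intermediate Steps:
l(d) = -2 + sqrt(3)*sqrt(d) (l(d) = -2 + sqrt(d + (d + d)) = -2 + sqrt(d + 2*d) = -2 + sqrt(3*d) = -2 + sqrt(3)*sqrt(d))
S = 3 - 1/(-289 + sqrt(33)) (S = 3 - 1/(-287 + (-2 + sqrt(3)*sqrt(11))) = 3 - 1/(-287 + (-2 + sqrt(33))) = 3 - 1/(-289 + sqrt(33)) ≈ 3.0035)
x(M) = 163 + M**2 + M*(-28 + M) (x(M) = (M**2 + (M - 28)*M) + 163 = (M**2 + (-28 + M)*M) + 163 = (M**2 + M*(-28 + M)) + 163 = 163 + M**2 + M*(-28 + M))
-x(S) = -(163 - 28*(250753/83488 + sqrt(33)/83488) + 2*(250753/83488 + sqrt(33)/83488)**2) = -(163 + (-1755271/20872 - 7*sqrt(33)/20872) + 2*(250753/83488 + sqrt(33)/83488)**2) = -(1646865/20872 + 2*(250753/83488 + sqrt(33)/83488)**2 - 7*sqrt(33)/20872) = -1646865/20872 - 2*(250753/83488 + sqrt(33)/83488)**2 + 7*sqrt(33)/20872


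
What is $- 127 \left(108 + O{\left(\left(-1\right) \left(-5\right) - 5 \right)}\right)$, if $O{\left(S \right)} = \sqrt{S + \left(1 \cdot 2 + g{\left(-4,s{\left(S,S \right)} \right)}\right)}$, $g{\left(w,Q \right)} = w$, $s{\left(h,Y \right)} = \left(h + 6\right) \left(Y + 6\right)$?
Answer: $-13716 - 127 i \sqrt{2} \approx -13716.0 - 179.61 i$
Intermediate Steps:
$s{\left(h,Y \right)} = \left(6 + Y\right) \left(6 + h\right)$ ($s{\left(h,Y \right)} = \left(6 + h\right) \left(6 + Y\right) = \left(6 + Y\right) \left(6 + h\right)$)
$O{\left(S \right)} = \sqrt{-2 + S}$ ($O{\left(S \right)} = \sqrt{S + \left(1 \cdot 2 - 4\right)} = \sqrt{S + \left(2 - 4\right)} = \sqrt{S - 2} = \sqrt{-2 + S}$)
$- 127 \left(108 + O{\left(\left(-1\right) \left(-5\right) - 5 \right)}\right) = - 127 \left(108 + \sqrt{-2 - 0}\right) = - 127 \left(108 + \sqrt{-2 + \left(5 - 5\right)}\right) = - 127 \left(108 + \sqrt{-2 + 0}\right) = - 127 \left(108 + \sqrt{-2}\right) = - 127 \left(108 + i \sqrt{2}\right) = -13716 - 127 i \sqrt{2}$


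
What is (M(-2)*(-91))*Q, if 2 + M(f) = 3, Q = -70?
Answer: 6370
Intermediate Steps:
M(f) = 1 (M(f) = -2 + 3 = 1)
(M(-2)*(-91))*Q = (1*(-91))*(-70) = -91*(-70) = 6370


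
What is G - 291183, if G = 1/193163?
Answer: -56245781828/193163 ≈ -2.9118e+5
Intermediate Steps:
G = 1/193163 ≈ 5.1770e-6
G - 291183 = 1/193163 - 291183 = -56245781828/193163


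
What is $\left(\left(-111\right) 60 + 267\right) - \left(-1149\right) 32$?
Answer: $30375$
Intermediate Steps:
$\left(\left(-111\right) 60 + 267\right) - \left(-1149\right) 32 = \left(-6660 + 267\right) - -36768 = -6393 + 36768 = 30375$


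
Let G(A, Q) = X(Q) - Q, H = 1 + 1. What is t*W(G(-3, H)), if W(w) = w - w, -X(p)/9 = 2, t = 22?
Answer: 0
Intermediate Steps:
X(p) = -18 (X(p) = -9*2 = -18)
H = 2
G(A, Q) = -18 - Q
W(w) = 0
t*W(G(-3, H)) = 22*0 = 0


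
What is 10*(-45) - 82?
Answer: -532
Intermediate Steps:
10*(-45) - 82 = -450 - 82 = -532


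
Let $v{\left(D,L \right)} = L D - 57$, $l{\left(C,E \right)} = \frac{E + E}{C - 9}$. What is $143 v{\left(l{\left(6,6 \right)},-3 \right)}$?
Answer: $-6435$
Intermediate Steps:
$l{\left(C,E \right)} = \frac{2 E}{-9 + C}$
$v{\left(D,L \right)} = -57 + D L$ ($v{\left(D,L \right)} = D L - 57 = -57 + D L$)
$143 v{\left(l{\left(6,6 \right)},-3 \right)} = 143 \left(-57 + 2 \cdot 6 \frac{1}{-9 + 6} \left(-3\right)\right) = 143 \left(-57 + 2 \cdot 6 \frac{1}{-3} \left(-3\right)\right) = 143 \left(-57 + 2 \cdot 6 \left(- \frac{1}{3}\right) \left(-3\right)\right) = 143 \left(-57 - -12\right) = 143 \left(-57 + 12\right) = 143 \left(-45\right) = -6435$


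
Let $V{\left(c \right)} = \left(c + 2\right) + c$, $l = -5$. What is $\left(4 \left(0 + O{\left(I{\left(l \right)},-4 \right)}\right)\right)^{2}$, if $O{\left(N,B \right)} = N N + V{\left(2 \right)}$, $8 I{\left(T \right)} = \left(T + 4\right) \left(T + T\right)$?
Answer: $\frac{14641}{16} \approx 915.06$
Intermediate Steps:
$V{\left(c \right)} = 2 + 2 c$ ($V{\left(c \right)} = \left(2 + c\right) + c = 2 + 2 c$)
$I{\left(T \right)} = \frac{T \left(4 + T\right)}{4}$ ($I{\left(T \right)} = \frac{\left(T + 4\right) \left(T + T\right)}{8} = \frac{\left(4 + T\right) 2 T}{8} = \frac{2 T \left(4 + T\right)}{8} = \frac{T \left(4 + T\right)}{4}$)
$O{\left(N,B \right)} = 6 + N^{2}$ ($O{\left(N,B \right)} = N N + \left(2 + 2 \cdot 2\right) = N^{2} + \left(2 + 4\right) = N^{2} + 6 = 6 + N^{2}$)
$\left(4 \left(0 + O{\left(I{\left(l \right)},-4 \right)}\right)\right)^{2} = \left(4 \left(0 + \left(6 + \left(\frac{1}{4} \left(-5\right) \left(4 - 5\right)\right)^{2}\right)\right)\right)^{2} = \left(4 \left(0 + \left(6 + \left(\frac{1}{4} \left(-5\right) \left(-1\right)\right)^{2}\right)\right)\right)^{2} = \left(4 \left(0 + \left(6 + \left(\frac{5}{4}\right)^{2}\right)\right)\right)^{2} = \left(4 \left(0 + \left(6 + \frac{25}{16}\right)\right)\right)^{2} = \left(4 \left(0 + \frac{121}{16}\right)\right)^{2} = \left(4 \cdot \frac{121}{16}\right)^{2} = \left(\frac{121}{4}\right)^{2} = \frac{14641}{16}$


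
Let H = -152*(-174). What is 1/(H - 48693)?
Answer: -1/22245 ≈ -4.4954e-5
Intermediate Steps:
H = 26448
1/(H - 48693) = 1/(26448 - 48693) = 1/(-22245) = -1/22245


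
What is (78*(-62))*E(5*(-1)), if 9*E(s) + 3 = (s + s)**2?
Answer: -156364/3 ≈ -52121.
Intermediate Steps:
E(s) = -1/3 + 4*s**2/9 (E(s) = -1/3 + (s + s)**2/9 = -1/3 + (2*s)**2/9 = -1/3 + (4*s**2)/9 = -1/3 + 4*s**2/9)
(78*(-62))*E(5*(-1)) = (78*(-62))*(-1/3 + 4*(5*(-1))**2/9) = -4836*(-1/3 + (4/9)*(-5)**2) = -4836*(-1/3 + (4/9)*25) = -4836*(-1/3 + 100/9) = -4836*97/9 = -156364/3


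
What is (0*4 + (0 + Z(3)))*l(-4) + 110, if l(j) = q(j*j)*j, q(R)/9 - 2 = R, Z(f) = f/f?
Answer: -538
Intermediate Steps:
Z(f) = 1
q(R) = 18 + 9*R
l(j) = j*(18 + 9*j²) (l(j) = (18 + 9*(j*j))*j = (18 + 9*j²)*j = j*(18 + 9*j²))
(0*4 + (0 + Z(3)))*l(-4) + 110 = (0*4 + (0 + 1))*(9*(-4)*(2 + (-4)²)) + 110 = (0 + 1)*(9*(-4)*(2 + 16)) + 110 = 1*(9*(-4)*18) + 110 = 1*(-648) + 110 = -648 + 110 = -538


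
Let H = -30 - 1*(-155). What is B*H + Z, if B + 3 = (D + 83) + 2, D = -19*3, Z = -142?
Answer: 2983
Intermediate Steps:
D = -57
H = 125 (H = -30 + 155 = 125)
B = 25 (B = -3 + ((-57 + 83) + 2) = -3 + (26 + 2) = -3 + 28 = 25)
B*H + Z = 25*125 - 142 = 3125 - 142 = 2983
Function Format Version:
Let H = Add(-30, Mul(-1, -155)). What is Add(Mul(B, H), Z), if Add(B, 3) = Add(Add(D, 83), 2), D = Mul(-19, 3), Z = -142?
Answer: 2983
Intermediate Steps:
D = -57
H = 125 (H = Add(-30, 155) = 125)
B = 25 (B = Add(-3, Add(Add(-57, 83), 2)) = Add(-3, Add(26, 2)) = Add(-3, 28) = 25)
Add(Mul(B, H), Z) = Add(Mul(25, 125), -142) = Add(3125, -142) = 2983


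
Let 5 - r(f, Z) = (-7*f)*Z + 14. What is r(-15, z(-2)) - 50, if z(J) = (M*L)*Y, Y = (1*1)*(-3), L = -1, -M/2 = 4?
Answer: 2461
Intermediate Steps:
M = -8 (M = -2*4 = -8)
Y = -3 (Y = 1*(-3) = -3)
z(J) = -24 (z(J) = -8*(-1)*(-3) = 8*(-3) = -24)
r(f, Z) = -9 + 7*Z*f (r(f, Z) = 5 - ((-7*f)*Z + 14) = 5 - (-7*Z*f + 14) = 5 - (14 - 7*Z*f) = 5 + (-14 + 7*Z*f) = -9 + 7*Z*f)
r(-15, z(-2)) - 50 = (-9 + 7*(-24)*(-15)) - 50 = (-9 + 2520) - 50 = 2511 - 50 = 2461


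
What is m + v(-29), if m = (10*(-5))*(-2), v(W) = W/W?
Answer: 101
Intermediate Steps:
v(W) = 1
m = 100 (m = -50*(-2) = 100)
m + v(-29) = 100 + 1 = 101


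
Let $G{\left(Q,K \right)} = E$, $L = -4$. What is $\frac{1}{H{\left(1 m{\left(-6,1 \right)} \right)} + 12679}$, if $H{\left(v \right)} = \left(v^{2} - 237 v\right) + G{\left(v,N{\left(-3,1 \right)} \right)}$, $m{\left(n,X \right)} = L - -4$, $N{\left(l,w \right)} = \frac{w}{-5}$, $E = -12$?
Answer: $\frac{1}{12667} \approx 7.8945 \cdot 10^{-5}$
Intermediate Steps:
$N{\left(l,w \right)} = - \frac{w}{5}$ ($N{\left(l,w \right)} = w \left(- \frac{1}{5}\right) = - \frac{w}{5}$)
$m{\left(n,X \right)} = 0$ ($m{\left(n,X \right)} = -4 - -4 = -4 + 4 = 0$)
$G{\left(Q,K \right)} = -12$
$H{\left(v \right)} = -12 + v^{2} - 237 v$ ($H{\left(v \right)} = \left(v^{2} - 237 v\right) - 12 = -12 + v^{2} - 237 v$)
$\frac{1}{H{\left(1 m{\left(-6,1 \right)} \right)} + 12679} = \frac{1}{\left(-12 + \left(1 \cdot 0\right)^{2} - 237 \cdot 1 \cdot 0\right) + 12679} = \frac{1}{\left(-12 + 0^{2} - 0\right) + 12679} = \frac{1}{\left(-12 + 0 + 0\right) + 12679} = \frac{1}{-12 + 12679} = \frac{1}{12667}$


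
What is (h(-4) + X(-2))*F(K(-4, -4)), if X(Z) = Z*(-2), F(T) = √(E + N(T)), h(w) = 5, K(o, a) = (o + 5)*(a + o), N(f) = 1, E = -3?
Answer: 9*I*√2 ≈ 12.728*I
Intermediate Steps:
K(o, a) = (5 + o)*(a + o)
F(T) = I*√2 (F(T) = √(-3 + 1) = √(-2) = I*√2)
X(Z) = -2*Z
(h(-4) + X(-2))*F(K(-4, -4)) = (5 - 2*(-2))*(I*√2) = (5 + 4)*(I*√2) = 9*(I*√2) = 9*I*√2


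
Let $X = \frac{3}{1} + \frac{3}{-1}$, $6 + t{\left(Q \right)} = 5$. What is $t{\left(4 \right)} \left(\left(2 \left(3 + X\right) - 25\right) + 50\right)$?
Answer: $-31$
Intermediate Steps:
$t{\left(Q \right)} = -1$ ($t{\left(Q \right)} = -6 + 5 = -1$)
$X = 0$ ($X = 3 \cdot 1 + 3 \left(-1\right) = 3 - 3 = 0$)
$t{\left(4 \right)} \left(\left(2 \left(3 + X\right) - 25\right) + 50\right) = - (\left(2 \left(3 + 0\right) - 25\right) + 50) = - (\left(2 \cdot 3 - 25\right) + 50) = - (\left(6 - 25\right) + 50) = - (-19 + 50) = \left(-1\right) 31 = -31$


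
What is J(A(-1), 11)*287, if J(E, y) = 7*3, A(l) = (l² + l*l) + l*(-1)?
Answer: 6027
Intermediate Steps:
A(l) = -l + 2*l² (A(l) = (l² + l²) - l = 2*l² - l = -l + 2*l²)
J(E, y) = 21
J(A(-1), 11)*287 = 21*287 = 6027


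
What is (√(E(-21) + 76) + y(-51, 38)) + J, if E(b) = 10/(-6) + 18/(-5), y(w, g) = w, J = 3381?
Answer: 3330 + √15915/15 ≈ 3338.4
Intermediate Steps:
E(b) = -79/15 (E(b) = 10*(-⅙) + 18*(-⅕) = -5/3 - 18/5 = -79/15)
(√(E(-21) + 76) + y(-51, 38)) + J = (√(-79/15 + 76) - 51) + 3381 = (√(1061/15) - 51) + 3381 = (√15915/15 - 51) + 3381 = (-51 + √15915/15) + 3381 = 3330 + √15915/15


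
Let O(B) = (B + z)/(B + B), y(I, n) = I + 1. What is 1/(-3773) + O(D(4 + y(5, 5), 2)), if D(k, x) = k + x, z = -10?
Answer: 3761/45276 ≈ 0.083068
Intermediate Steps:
y(I, n) = 1 + I
O(B) = (-10 + B)/(2*B) (O(B) = (B - 10)/(B + B) = (-10 + B)/((2*B)) = (-10 + B)*(1/(2*B)) = (-10 + B)/(2*B))
1/(-3773) + O(D(4 + y(5, 5), 2)) = 1/(-3773) + (-10 + ((4 + (1 + 5)) + 2))/(2*((4 + (1 + 5)) + 2)) = -1/3773 + (-10 + ((4 + 6) + 2))/(2*((4 + 6) + 2)) = -1/3773 + (-10 + (10 + 2))/(2*(10 + 2)) = -1/3773 + (½)*(-10 + 12)/12 = -1/3773 + (½)*(1/12)*2 = -1/3773 + 1/12 = 3761/45276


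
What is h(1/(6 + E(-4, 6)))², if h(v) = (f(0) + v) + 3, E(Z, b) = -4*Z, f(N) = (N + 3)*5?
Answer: 157609/484 ≈ 325.64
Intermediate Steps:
f(N) = 15 + 5*N (f(N) = (3 + N)*5 = 15 + 5*N)
h(v) = 18 + v (h(v) = ((15 + 5*0) + v) + 3 = ((15 + 0) + v) + 3 = (15 + v) + 3 = 18 + v)
h(1/(6 + E(-4, 6)))² = (18 + 1/(6 - 4*(-4)))² = (18 + 1/(6 + 16))² = (18 + 1/22)² = (397/22)² = 157609/484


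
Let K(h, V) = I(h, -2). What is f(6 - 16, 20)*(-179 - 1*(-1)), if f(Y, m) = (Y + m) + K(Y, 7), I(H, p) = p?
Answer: -1424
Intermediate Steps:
K(h, V) = -2
f(Y, m) = -2 + Y + m (f(Y, m) = (Y + m) - 2 = -2 + Y + m)
f(6 - 16, 20)*(-179 - 1*(-1)) = (-2 + (6 - 16) + 20)*(-179 - 1*(-1)) = (-2 - 10 + 20)*(-179 + 1) = 8*(-178) = -1424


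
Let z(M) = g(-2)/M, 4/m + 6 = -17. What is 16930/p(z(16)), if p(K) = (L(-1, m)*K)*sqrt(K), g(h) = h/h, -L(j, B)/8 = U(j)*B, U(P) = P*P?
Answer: 778780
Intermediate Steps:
U(P) = P**2
m = -4/23 (m = 4/(-6 - 17) = 4/(-23) = 4*(-1/23) = -4/23 ≈ -0.17391)
L(j, B) = -8*B*j**2 (L(j, B) = -8*j**2*B = -8*B*j**2)
g(h) = 1
z(M) = 1/M
p(K) = 32*K**(3/2)/23 (p(K) = ((-8*(-4/23)*(-1)**2)*K)*sqrt(K) = ((-8*(-4/23)*1)*K)*sqrt(K) = (32*K/23)*sqrt(K) = 32*K**(3/2)/23)
16930/p(z(16)) = 16930/((32*(1/16)**(3/2)/23)) = 16930/(((32/23)*(1/64))) = 16930/(1/46) = 16930*46 = 778780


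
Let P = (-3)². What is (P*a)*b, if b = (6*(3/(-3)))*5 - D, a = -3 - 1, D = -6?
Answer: 864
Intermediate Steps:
P = 9
a = -4
b = -24 (b = (6*(3/(-3)))*5 - 1*(-6) = (6*(3*(-⅓)))*5 + 6 = (6*(-1))*5 + 6 = -6*5 + 6 = -30 + 6 = -24)
(P*a)*b = (9*(-4))*(-24) = -36*(-24) = 864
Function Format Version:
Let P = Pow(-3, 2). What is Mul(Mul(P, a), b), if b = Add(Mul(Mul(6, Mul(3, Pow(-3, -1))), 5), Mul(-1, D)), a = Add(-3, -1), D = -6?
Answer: 864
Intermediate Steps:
P = 9
a = -4
b = -24 (b = Add(Mul(Mul(6, Mul(3, Pow(-3, -1))), 5), Mul(-1, -6)) = Add(Mul(Mul(6, Mul(3, Rational(-1, 3))), 5), 6) = Add(Mul(Mul(6, -1), 5), 6) = Add(Mul(-6, 5), 6) = Add(-30, 6) = -24)
Mul(Mul(P, a), b) = Mul(Mul(9, -4), -24) = Mul(-36, -24) = 864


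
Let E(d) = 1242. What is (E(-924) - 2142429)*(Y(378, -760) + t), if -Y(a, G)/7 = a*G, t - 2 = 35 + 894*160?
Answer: -4612196021919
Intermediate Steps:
t = 143077 (t = 2 + (35 + 894*160) = 2 + (35 + 143040) = 2 + 143075 = 143077)
Y(a, G) = -7*G*a (Y(a, G) = -7*a*G = -7*G*a)
(E(-924) - 2142429)*(Y(378, -760) + t) = (1242 - 2142429)*(-7*(-760)*378 + 143077) = -2141187*(2010960 + 143077) = -2141187*2154037 = -4612196021919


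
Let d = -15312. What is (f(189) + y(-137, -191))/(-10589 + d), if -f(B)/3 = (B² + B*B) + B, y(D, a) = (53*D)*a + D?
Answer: -1171821/25901 ≈ -45.242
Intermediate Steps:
y(D, a) = D + 53*D*a (y(D, a) = 53*D*a + D = D + 53*D*a)
f(B) = -6*B² - 3*B (f(B) = -3*((B² + B*B) + B) = -3*((B² + B²) + B) = -3*(2*B² + B) = -3*(B + 2*B²) = -6*B² - 3*B)
(f(189) + y(-137, -191))/(-10589 + d) = (-3*189*(1 + 2*189) - 137*(1 + 53*(-191)))/(-10589 - 15312) = (-3*189*(1 + 378) - 137*(1 - 10123))/(-25901) = (-3*189*379 - 137*(-10122))*(-1/25901) = (-214893 + 1386714)*(-1/25901) = 1171821*(-1/25901) = -1171821/25901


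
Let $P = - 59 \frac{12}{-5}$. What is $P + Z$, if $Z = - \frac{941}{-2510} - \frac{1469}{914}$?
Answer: $\frac{80505777}{573535} \approx 140.37$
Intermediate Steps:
$Z = - \frac{706779}{573535}$ ($Z = \left(-941\right) \left(- \frac{1}{2510}\right) - \frac{1469}{914} = \frac{941}{2510} - \frac{1469}{914} = - \frac{706779}{573535} \approx -1.2323$)
$P = \frac{708}{5}$ ($P = - 59 \cdot 12 \left(- \frac{1}{5}\right) = \left(-59\right) \left(- \frac{12}{5}\right) = \frac{708}{5} \approx 141.6$)
$P + Z = \frac{708}{5} - \frac{706779}{573535} = \frac{80505777}{573535}$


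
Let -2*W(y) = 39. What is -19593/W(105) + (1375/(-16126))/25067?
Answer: 480005274139/477726886 ≈ 1004.8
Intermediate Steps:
W(y) = -39/2 (W(y) = -½*39 = -39/2)
-19593/W(105) + (1375/(-16126))/25067 = -19593/(-39/2) + (1375/(-16126))/25067 = -19593*(-2/39) + (1375*(-1/16126))*(1/25067) = 13062/13 - 125/1466*1/25067 = 13062/13 - 125/36748222 = 480005274139/477726886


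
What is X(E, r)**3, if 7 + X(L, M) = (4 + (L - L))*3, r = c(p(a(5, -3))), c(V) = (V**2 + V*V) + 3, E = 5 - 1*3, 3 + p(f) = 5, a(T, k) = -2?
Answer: 125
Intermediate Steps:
p(f) = 2 (p(f) = -3 + 5 = 2)
E = 2 (E = 5 - 3 = 2)
c(V) = 3 + 2*V**2 (c(V) = (V**2 + V**2) + 3 = 2*V**2 + 3 = 3 + 2*V**2)
r = 11 (r = 3 + 2*2**2 = 3 + 2*4 = 3 + 8 = 11)
X(L, M) = 5 (X(L, M) = -7 + (4 + (L - L))*3 = -7 + (4 + 0)*3 = -7 + 4*3 = -7 + 12 = 5)
X(E, r)**3 = 5**3 = 125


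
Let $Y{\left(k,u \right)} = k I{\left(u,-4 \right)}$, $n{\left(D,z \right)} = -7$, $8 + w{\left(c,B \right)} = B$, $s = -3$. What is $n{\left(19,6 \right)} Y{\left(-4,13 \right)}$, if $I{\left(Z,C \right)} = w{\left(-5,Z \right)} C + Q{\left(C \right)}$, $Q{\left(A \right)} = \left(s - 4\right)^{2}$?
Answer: $812$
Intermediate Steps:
$w{\left(c,B \right)} = -8 + B$
$Q{\left(A \right)} = 49$ ($Q{\left(A \right)} = \left(-3 - 4\right)^{2} = \left(-7\right)^{2} = 49$)
$I{\left(Z,C \right)} = 49 + C \left(-8 + Z\right)$ ($I{\left(Z,C \right)} = \left(-8 + Z\right) C + 49 = C \left(-8 + Z\right) + 49 = 49 + C \left(-8 + Z\right)$)
$Y{\left(k,u \right)} = k \left(81 - 4 u\right)$ ($Y{\left(k,u \right)} = k \left(49 - 4 \left(-8 + u\right)\right) = k \left(49 - \left(-32 + 4 u\right)\right) = k \left(81 - 4 u\right)$)
$n{\left(19,6 \right)} Y{\left(-4,13 \right)} = - 7 \left(- 4 \left(81 - 52\right)\right) = - 7 \left(\left(-4\right) 29\right) = \left(-7\right) \left(-116\right) = 812$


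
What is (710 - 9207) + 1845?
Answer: -6652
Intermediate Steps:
(710 - 9207) + 1845 = -8497 + 1845 = -6652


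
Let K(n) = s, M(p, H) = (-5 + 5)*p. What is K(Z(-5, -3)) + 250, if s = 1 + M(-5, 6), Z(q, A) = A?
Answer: 251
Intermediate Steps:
M(p, H) = 0 (M(p, H) = 0*p = 0)
s = 1 (s = 1 + 0 = 1)
K(n) = 1
K(Z(-5, -3)) + 250 = 1 + 250 = 251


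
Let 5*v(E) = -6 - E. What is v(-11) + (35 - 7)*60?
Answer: 1681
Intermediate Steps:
v(E) = -6/5 - E/5 (v(E) = (-6 - E)/5 = -6/5 - E/5)
v(-11) + (35 - 7)*60 = (-6/5 - 1/5*(-11)) + (35 - 7)*60 = (-6/5 + 11/5) + 28*60 = 1 + 1680 = 1681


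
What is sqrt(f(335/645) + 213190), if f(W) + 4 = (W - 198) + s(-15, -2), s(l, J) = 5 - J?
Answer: sqrt(3544458438)/129 ≈ 461.51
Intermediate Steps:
f(W) = -195 + W (f(W) = -4 + ((W - 198) + (5 - 1*(-2))) = -4 + ((-198 + W) + (5 + 2)) = -4 + ((-198 + W) + 7) = -4 + (-191 + W) = -195 + W)
sqrt(f(335/645) + 213190) = sqrt((-195 + 335/645) + 213190) = sqrt((-195 + 335*(1/645)) + 213190) = sqrt((-195 + 67/129) + 213190) = sqrt(-25088/129 + 213190) = sqrt(27476422/129) = sqrt(3544458438)/129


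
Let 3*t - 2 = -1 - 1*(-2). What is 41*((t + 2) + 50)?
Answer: 2173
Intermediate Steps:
t = 1 (t = ⅔ + (-1 - 1*(-2))/3 = ⅔ + (-1 + 2)/3 = ⅔ + (⅓)*1 = ⅔ + ⅓ = 1)
41*((t + 2) + 50) = 41*((1 + 2) + 50) = 41*(3 + 50) = 41*53 = 2173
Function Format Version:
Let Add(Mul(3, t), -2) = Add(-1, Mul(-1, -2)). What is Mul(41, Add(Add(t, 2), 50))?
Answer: 2173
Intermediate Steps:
t = 1 (t = Add(Rational(2, 3), Mul(Rational(1, 3), Add(-1, Mul(-1, -2)))) = Add(Rational(2, 3), Mul(Rational(1, 3), Add(-1, 2))) = Add(Rational(2, 3), Mul(Rational(1, 3), 1)) = Add(Rational(2, 3), Rational(1, 3)) = 1)
Mul(41, Add(Add(t, 2), 50)) = Mul(41, Add(Add(1, 2), 50)) = Mul(41, Add(3, 50)) = Mul(41, 53) = 2173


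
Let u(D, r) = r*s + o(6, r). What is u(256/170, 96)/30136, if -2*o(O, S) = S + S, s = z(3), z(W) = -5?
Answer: -72/3767 ≈ -0.019113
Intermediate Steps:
s = -5
o(O, S) = -S (o(O, S) = -(S + S)/2 = -S)
u(D, r) = -6*r (u(D, r) = r*(-5) - r = -5*r - r = -6*r)
u(256/170, 96)/30136 = -6*96/30136 = -576*1/30136 = -72/3767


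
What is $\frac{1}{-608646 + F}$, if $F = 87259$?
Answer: $- \frac{1}{521387} \approx -1.918 \cdot 10^{-6}$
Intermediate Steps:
$\frac{1}{-608646 + F} = \frac{1}{-608646 + 87259} = \frac{1}{-521387} = - \frac{1}{521387}$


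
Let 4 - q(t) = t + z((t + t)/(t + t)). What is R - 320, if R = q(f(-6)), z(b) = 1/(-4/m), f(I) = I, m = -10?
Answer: -625/2 ≈ -312.50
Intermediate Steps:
z(b) = 5/2 (z(b) = 1/(-4/(-10)) = 1/(-4*(-⅒)) = 1/(⅖) = 5/2)
q(t) = 3/2 - t (q(t) = 4 - (t + 5/2) = 4 - (5/2 + t) = 4 + (-5/2 - t) = 3/2 - t)
R = 15/2 (R = 3/2 - 1*(-6) = 3/2 + 6 = 15/2 ≈ 7.5000)
R - 320 = 15/2 - 320 = -625/2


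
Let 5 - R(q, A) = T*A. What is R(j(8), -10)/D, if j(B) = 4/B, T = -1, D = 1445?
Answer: -1/289 ≈ -0.0034602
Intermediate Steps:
R(q, A) = 5 + A (R(q, A) = 5 - (-1)*A = 5 + A)
R(j(8), -10)/D = (5 - 10)/1445 = -5*1/1445 = -1/289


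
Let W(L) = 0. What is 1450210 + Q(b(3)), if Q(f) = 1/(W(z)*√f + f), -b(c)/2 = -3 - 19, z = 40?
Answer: 63809241/44 ≈ 1.4502e+6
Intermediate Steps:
b(c) = 44 (b(c) = -2*(-3 - 19) = -2*(-22) = 44)
Q(f) = 1/f (Q(f) = 1/(0*√f + f) = 1/(0 + f) = 1/f)
1450210 + Q(b(3)) = 1450210 + 1/44 = 63809241/44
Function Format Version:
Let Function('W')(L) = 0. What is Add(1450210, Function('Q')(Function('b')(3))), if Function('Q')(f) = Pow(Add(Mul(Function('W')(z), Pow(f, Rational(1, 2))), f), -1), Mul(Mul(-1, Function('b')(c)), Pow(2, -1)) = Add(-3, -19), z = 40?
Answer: Rational(63809241, 44) ≈ 1.4502e+6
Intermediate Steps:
Function('b')(c) = 44 (Function('b')(c) = Mul(-2, Add(-3, -19)) = Mul(-2, -22) = 44)
Function('Q')(f) = Pow(f, -1) (Function('Q')(f) = Pow(Add(Mul(0, Pow(f, Rational(1, 2))), f), -1) = Pow(Add(0, f), -1) = Pow(f, -1))
Add(1450210, Function('Q')(Function('b')(3))) = Add(1450210, Pow(44, -1)) = Add(1450210, Rational(1, 44)) = Rational(63809241, 44)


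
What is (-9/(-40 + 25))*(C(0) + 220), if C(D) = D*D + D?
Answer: 132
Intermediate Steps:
C(D) = D + D² (C(D) = D² + D = D + D²)
(-9/(-40 + 25))*(C(0) + 220) = (-9/(-40 + 25))*(0*(1 + 0) + 220) = (-9/(-15))*(0*1 + 220) = (-1/15*(-9))*(0 + 220) = (⅗)*220 = 132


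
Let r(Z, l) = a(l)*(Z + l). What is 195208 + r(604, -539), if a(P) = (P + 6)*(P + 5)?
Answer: 18695638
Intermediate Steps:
a(P) = (5 + P)*(6 + P) (a(P) = (6 + P)*(5 + P) = (5 + P)*(6 + P))
r(Z, l) = (Z + l)*(30 + l² + 11*l) (r(Z, l) = (30 + l² + 11*l)*(Z + l) = (Z + l)*(30 + l² + 11*l))
195208 + r(604, -539) = 195208 + (604 - 539)*(30 + (-539)² + 11*(-539)) = 195208 + 65*(30 + 290521 - 5929) = 195208 + 65*284622 = 195208 + 18500430 = 18695638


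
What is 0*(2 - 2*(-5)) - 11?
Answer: -11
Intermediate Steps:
0*(2 - 2*(-5)) - 11 = 0*(2 + 10) - 11 = 0*12 - 11 = 0 - 11 = -11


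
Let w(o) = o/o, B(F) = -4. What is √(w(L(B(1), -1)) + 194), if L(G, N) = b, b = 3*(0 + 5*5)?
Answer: √195 ≈ 13.964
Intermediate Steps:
b = 75 (b = 3*(0 + 25) = 3*25 = 75)
L(G, N) = 75
w(o) = 1
√(w(L(B(1), -1)) + 194) = √(1 + 194) = √195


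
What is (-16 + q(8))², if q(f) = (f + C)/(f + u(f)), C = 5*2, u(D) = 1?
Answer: 196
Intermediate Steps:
C = 10
q(f) = (10 + f)/(1 + f) (q(f) = (f + 10)/(f + 1) = (10 + f)/(1 + f))
(-16 + q(8))² = (-16 + (10 + 8)/(1 + 8))² = (-16 + 18/9)² = (-16 + (⅑)*18)² = (-16 + 2)² = (-14)² = 196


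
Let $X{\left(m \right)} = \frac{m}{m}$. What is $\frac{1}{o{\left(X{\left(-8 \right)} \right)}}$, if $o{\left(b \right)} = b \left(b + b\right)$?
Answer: $\frac{1}{2} \approx 0.5$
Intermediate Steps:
$X{\left(m \right)} = 1$
$o{\left(b \right)} = 2 b^{2}$ ($o{\left(b \right)} = b 2 b = 2 b^{2}$)
$\frac{1}{o{\left(X{\left(-8 \right)} \right)}} = \frac{1}{2 \cdot 1^{2}} = \frac{1}{2 \cdot 1} = \frac{1}{2}$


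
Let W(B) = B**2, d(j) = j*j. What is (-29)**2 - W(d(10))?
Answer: -9159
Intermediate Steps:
d(j) = j**2
(-29)**2 - W(d(10)) = (-29)**2 - (10**2)**2 = 841 - 1*100**2 = 841 - 1*10000 = 841 - 10000 = -9159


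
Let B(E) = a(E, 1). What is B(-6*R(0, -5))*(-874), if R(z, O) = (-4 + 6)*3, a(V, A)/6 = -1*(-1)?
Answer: -5244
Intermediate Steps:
a(V, A) = 6 (a(V, A) = 6*(-1*(-1)) = 6*1 = 6)
R(z, O) = 6 (R(z, O) = 2*3 = 6)
B(E) = 6
B(-6*R(0, -5))*(-874) = 6*(-874) = -5244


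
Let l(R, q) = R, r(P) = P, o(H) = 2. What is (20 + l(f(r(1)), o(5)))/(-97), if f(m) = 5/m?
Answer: -25/97 ≈ -0.25773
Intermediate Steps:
(20 + l(f(r(1)), o(5)))/(-97) = (20 + 5/1)/(-97) = (20 + 5*1)*(-1/97) = (20 + 5)*(-1/97) = 25*(-1/97) = -25/97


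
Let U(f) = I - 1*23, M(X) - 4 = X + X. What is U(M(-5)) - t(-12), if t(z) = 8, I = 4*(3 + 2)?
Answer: -11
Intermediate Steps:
I = 20 (I = 4*5 = 20)
M(X) = 4 + 2*X (M(X) = 4 + (X + X) = 4 + 2*X)
U(f) = -3 (U(f) = 20 - 1*23 = 20 - 23 = -3)
U(M(-5)) - t(-12) = -3 - 1*8 = -3 - 8 = -11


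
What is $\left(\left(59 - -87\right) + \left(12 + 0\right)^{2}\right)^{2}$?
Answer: $84100$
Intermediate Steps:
$\left(\left(59 - -87\right) + \left(12 + 0\right)^{2}\right)^{2} = \left(\left(59 + 87\right) + 12^{2}\right)^{2} = \left(146 + 144\right)^{2} = 290^{2} = 84100$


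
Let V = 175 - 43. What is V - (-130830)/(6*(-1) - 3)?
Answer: -43214/3 ≈ -14405.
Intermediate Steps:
V = 132
V - (-130830)/(6*(-1) - 3) = 132 - (-130830)/(6*(-1) - 3) = 132 - (-130830)/(-6 - 3) = 132 - (-130830)/(-9) = 132 - (-130830)*(-1)/9 = 132 - 445*98/3 = 132 - 43610/3 = -43214/3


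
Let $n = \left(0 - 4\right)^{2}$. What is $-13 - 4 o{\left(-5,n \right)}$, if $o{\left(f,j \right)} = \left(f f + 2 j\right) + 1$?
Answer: $-245$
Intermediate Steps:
$n = 16$ ($n = \left(-4\right)^{2} = 16$)
$o{\left(f,j \right)} = 1 + f^{2} + 2 j$ ($o{\left(f,j \right)} = \left(f^{2} + 2 j\right) + 1 = 1 + f^{2} + 2 j$)
$-13 - 4 o{\left(-5,n \right)} = -13 - 4 \left(1 + \left(-5\right)^{2} + 2 \cdot 16\right) = -13 - 4 \left(1 + 25 + 32\right) = -13 - 232 = -245$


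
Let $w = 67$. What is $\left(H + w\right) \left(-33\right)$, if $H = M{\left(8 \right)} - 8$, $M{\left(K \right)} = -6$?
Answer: $-1749$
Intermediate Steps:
$H = -14$ ($H = -6 - 8 = -14$)
$\left(H + w\right) \left(-33\right) = \left(-14 + 67\right) \left(-33\right) = 53 \left(-33\right) = -1749$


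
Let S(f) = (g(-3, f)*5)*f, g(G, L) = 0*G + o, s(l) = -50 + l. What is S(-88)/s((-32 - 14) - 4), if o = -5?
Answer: -22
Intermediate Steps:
g(G, L) = -5 (g(G, L) = 0*G - 5 = 0 - 5 = -5)
S(f) = -25*f (S(f) = (-5*5)*f = -25*f)
S(-88)/s((-32 - 14) - 4) = (-25*(-88))/(-50 + ((-32 - 14) - 4)) = 2200/(-50 + (-46 - 4)) = 2200/(-50 - 50) = 2200/(-100) = 2200*(-1/100) = -22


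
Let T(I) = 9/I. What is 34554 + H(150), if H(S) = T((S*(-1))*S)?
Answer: 86384999/2500 ≈ 34554.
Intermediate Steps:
H(S) = -9/S² (H(S) = 9/(((S*(-1))*S)) = 9/(((-S)*S)) = 9/((-S²)) = 9*(-1/S²) = -9/S²)
34554 + H(150) = 34554 - 9/150² = 34554 - 9*1/22500 = 34554 - 1/2500 = 86384999/2500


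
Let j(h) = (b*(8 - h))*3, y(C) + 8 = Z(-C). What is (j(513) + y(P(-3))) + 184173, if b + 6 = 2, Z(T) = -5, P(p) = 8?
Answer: 190220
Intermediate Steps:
b = -4 (b = -6 + 2 = -4)
y(C) = -13 (y(C) = -8 - 5 = -13)
j(h) = -96 + 12*h (j(h) = -4*(8 - h)*3 = (-32 + 4*h)*3 = -96 + 12*h)
(j(513) + y(P(-3))) + 184173 = ((-96 + 12*513) - 13) + 184173 = ((-96 + 6156) - 13) + 184173 = (6060 - 13) + 184173 = 6047 + 184173 = 190220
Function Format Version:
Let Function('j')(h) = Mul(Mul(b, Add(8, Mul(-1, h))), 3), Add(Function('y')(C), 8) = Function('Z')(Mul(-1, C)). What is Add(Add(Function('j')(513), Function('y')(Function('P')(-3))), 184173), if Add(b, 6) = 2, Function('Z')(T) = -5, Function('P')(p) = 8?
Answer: 190220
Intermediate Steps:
b = -4 (b = Add(-6, 2) = -4)
Function('y')(C) = -13 (Function('y')(C) = Add(-8, -5) = -13)
Function('j')(h) = Add(-96, Mul(12, h)) (Function('j')(h) = Mul(Mul(-4, Add(8, Mul(-1, h))), 3) = Mul(Add(-32, Mul(4, h)), 3) = Add(-96, Mul(12, h)))
Add(Add(Function('j')(513), Function('y')(Function('P')(-3))), 184173) = Add(Add(Add(-96, Mul(12, 513)), -13), 184173) = Add(Add(Add(-96, 6156), -13), 184173) = Add(Add(6060, -13), 184173) = Add(6047, 184173) = 190220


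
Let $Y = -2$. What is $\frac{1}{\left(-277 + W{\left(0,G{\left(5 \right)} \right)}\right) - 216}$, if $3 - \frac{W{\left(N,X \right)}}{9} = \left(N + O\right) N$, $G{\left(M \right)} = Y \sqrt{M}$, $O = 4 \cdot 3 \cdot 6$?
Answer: $- \frac{1}{466} \approx -0.0021459$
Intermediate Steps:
$O = 72$ ($O = 12 \cdot 6 = 72$)
$G{\left(M \right)} = - 2 \sqrt{M}$
$W{\left(N,X \right)} = 27 - 9 N \left(72 + N\right)$ ($W{\left(N,X \right)} = 27 - 9 \left(N + 72\right) N = 27 - 9 \left(72 + N\right) N = 27 - 9 N \left(72 + N\right)$)
$\frac{1}{\left(-277 + W{\left(0,G{\left(5 \right)} \right)}\right) - 216} = \frac{1}{\left(-277 - \left(-27 + 9 \cdot 0^{2}\right)\right) - 216} = \frac{1}{\left(-277 + \left(27 + 0 - 0\right)\right) - 216} = \frac{1}{\left(-277 + \left(27 + 0 + 0\right)\right) - 216} = \frac{1}{\left(-277 + 27\right) - 216} = \frac{1}{-250 - 216} = \frac{1}{-466} = - \frac{1}{466}$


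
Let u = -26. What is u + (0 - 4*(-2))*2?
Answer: -10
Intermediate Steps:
u + (0 - 4*(-2))*2 = -26 + (0 - 4*(-2))*2 = -26 + (0 + 8)*2 = -26 + 8*2 = -26 + 16 = -10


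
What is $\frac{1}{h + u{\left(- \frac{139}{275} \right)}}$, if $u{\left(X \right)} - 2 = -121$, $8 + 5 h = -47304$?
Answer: $- \frac{5}{47907} \approx -0.00010437$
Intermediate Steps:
$h = - \frac{47312}{5}$ ($h = - \frac{8}{5} + \frac{1}{5} \left(-47304\right) = - \frac{8}{5} - \frac{47304}{5} = - \frac{47312}{5} \approx -9462.4$)
$u{\left(X \right)} = -119$ ($u{\left(X \right)} = 2 - 121 = -119$)
$\frac{1}{h + u{\left(- \frac{139}{275} \right)}} = \frac{1}{- \frac{47312}{5} - 119} = \frac{1}{- \frac{47907}{5}} = - \frac{5}{47907}$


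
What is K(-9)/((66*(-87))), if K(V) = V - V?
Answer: 0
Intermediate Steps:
K(V) = 0
K(-9)/((66*(-87))) = 0/((66*(-87))) = 0/(-5742) = 0*(-1/5742) = 0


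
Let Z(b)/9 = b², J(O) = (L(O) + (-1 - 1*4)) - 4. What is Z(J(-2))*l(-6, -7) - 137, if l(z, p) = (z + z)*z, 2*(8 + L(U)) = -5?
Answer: 246265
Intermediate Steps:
L(U) = -21/2 (L(U) = -8 + (½)*(-5) = -8 - 5/2 = -21/2)
J(O) = -39/2 (J(O) = (-21/2 + (-1 - 1*4)) - 4 = (-21/2 + (-1 - 4)) - 4 = (-21/2 - 5) - 4 = -31/2 - 4 = -39/2)
l(z, p) = 2*z² (l(z, p) = (2*z)*z = 2*z²)
Z(b) = 9*b²
Z(J(-2))*l(-6, -7) - 137 = (9*(-39/2)²)*(2*(-6)²) - 137 = (9*(1521/4))*(2*36) - 137 = (13689/4)*72 - 137 = 246402 - 137 = 246265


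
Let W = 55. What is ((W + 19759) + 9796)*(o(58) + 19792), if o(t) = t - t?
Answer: 586041120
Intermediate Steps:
o(t) = 0
((W + 19759) + 9796)*(o(58) + 19792) = ((55 + 19759) + 9796)*(0 + 19792) = (19814 + 9796)*19792 = 29610*19792 = 586041120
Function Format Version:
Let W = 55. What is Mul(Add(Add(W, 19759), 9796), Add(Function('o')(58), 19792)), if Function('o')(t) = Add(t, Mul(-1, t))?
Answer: 586041120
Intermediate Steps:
Function('o')(t) = 0
Mul(Add(Add(W, 19759), 9796), Add(Function('o')(58), 19792)) = Mul(Add(Add(55, 19759), 9796), Add(0, 19792)) = Mul(Add(19814, 9796), 19792) = Mul(29610, 19792) = 586041120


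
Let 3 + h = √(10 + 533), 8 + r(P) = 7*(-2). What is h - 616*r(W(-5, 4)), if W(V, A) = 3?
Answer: 13549 + √543 ≈ 13572.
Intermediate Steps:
r(P) = -22 (r(P) = -8 + 7*(-2) = -8 - 14 = -22)
h = -3 + √543 (h = -3 + √(10 + 533) = -3 + √543 ≈ 20.302)
h - 616*r(W(-5, 4)) = (-3 + √543) - 616*(-22) = (-3 + √543) + 13552 = 13549 + √543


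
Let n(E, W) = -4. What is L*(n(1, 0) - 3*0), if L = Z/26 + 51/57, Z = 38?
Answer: -2328/247 ≈ -9.4251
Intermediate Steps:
L = 582/247 (L = 38/26 + 51/57 = 38*(1/26) + 51*(1/57) = 19/13 + 17/19 = 582/247 ≈ 2.3563)
L*(n(1, 0) - 3*0) = 582*(-4 - 3*0)/247 = 582*(-4 + 0)/247 = (582/247)*(-4) = -2328/247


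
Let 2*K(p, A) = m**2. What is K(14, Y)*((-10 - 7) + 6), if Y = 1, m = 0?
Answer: 0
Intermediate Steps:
K(p, A) = 0 (K(p, A) = (1/2)*0**2 = (1/2)*0 = 0)
K(14, Y)*((-10 - 7) + 6) = 0*((-10 - 7) + 6) = 0*(-17 + 6) = 0*(-11) = 0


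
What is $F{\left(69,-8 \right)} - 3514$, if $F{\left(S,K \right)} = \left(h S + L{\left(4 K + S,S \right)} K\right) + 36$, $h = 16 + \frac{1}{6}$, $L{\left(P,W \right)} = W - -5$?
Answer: $- \frac{5909}{2} \approx -2954.5$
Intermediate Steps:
$L{\left(P,W \right)} = 5 + W$ ($L{\left(P,W \right)} = W + 5 = 5 + W$)
$h = \frac{97}{6}$ ($h = 16 + \frac{1}{6} = \frac{97}{6} \approx 16.167$)
$F{\left(S,K \right)} = 36 + \frac{97 S}{6} + K \left(5 + S\right)$ ($F{\left(S,K \right)} = \left(\frac{97 S}{6} + \left(5 + S\right) K\right) + 36 = \left(\frac{97 S}{6} + K \left(5 + S\right)\right) + 36 = 36 + \frac{97 S}{6} + K \left(5 + S\right)$)
$F{\left(69,-8 \right)} - 3514 = \left(36 + \frac{97}{6} \cdot 69 - 8 \left(5 + 69\right)\right) - 3514 = \left(36 + \frac{2231}{2} - 592\right) - 3514 = \frac{1119}{2} - 3514 = - \frac{5909}{2}$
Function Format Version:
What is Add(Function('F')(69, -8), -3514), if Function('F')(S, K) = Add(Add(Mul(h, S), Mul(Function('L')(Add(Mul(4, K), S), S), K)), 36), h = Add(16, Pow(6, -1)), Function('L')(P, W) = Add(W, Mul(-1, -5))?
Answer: Rational(-5909, 2) ≈ -2954.5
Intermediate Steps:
Function('L')(P, W) = Add(5, W) (Function('L')(P, W) = Add(W, 5) = Add(5, W))
h = Rational(97, 6) (h = Add(16, Rational(1, 6)) = Rational(97, 6) ≈ 16.167)
Function('F')(S, K) = Add(36, Mul(Rational(97, 6), S), Mul(K, Add(5, S))) (Function('F')(S, K) = Add(Add(Mul(Rational(97, 6), S), Mul(Add(5, S), K)), 36) = Add(Add(Mul(Rational(97, 6), S), Mul(K, Add(5, S))), 36) = Add(36, Mul(Rational(97, 6), S), Mul(K, Add(5, S))))
Add(Function('F')(69, -8), -3514) = Add(Add(36, Mul(Rational(97, 6), 69), Mul(-8, Add(5, 69))), -3514) = Add(Add(36, Rational(2231, 2), Mul(-8, 74)), -3514) = Add(Add(36, Rational(2231, 2), -592), -3514) = Add(Rational(1119, 2), -3514) = Rational(-5909, 2)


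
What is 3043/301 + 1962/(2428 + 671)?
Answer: 3340273/310933 ≈ 10.743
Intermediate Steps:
3043/301 + 1962/(2428 + 671) = 3043*(1/301) + 1962/3099 = 3043/301 + 1962*(1/3099) = 3043/301 + 654/1033 = 3340273/310933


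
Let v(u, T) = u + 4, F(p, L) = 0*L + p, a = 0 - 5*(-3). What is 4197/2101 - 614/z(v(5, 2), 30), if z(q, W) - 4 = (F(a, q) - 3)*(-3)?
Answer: 712159/33616 ≈ 21.185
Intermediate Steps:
a = 15 (a = 0 + 15 = 15)
F(p, L) = p (F(p, L) = 0 + p = p)
v(u, T) = 4 + u
z(q, W) = -32 (z(q, W) = 4 + (15 - 3)*(-3) = 4 + 12*(-3) = 4 - 36 = -32)
4197/2101 - 614/z(v(5, 2), 30) = 4197/2101 - 614/(-32) = 4197*(1/2101) - 614*(-1/32) = 4197/2101 + 307/16 = 712159/33616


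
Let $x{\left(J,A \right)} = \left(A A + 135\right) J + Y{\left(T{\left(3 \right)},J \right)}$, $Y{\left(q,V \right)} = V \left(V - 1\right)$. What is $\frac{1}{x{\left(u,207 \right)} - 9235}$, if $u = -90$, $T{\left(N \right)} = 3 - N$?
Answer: $- \frac{1}{3869605} \approx -2.5842 \cdot 10^{-7}$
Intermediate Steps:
$Y{\left(q,V \right)} = V \left(-1 + V\right)$
$x{\left(J,A \right)} = J \left(-1 + J\right) + J \left(135 + A^{2}\right)$ ($x{\left(J,A \right)} = \left(A A + 135\right) J + J \left(-1 + J\right) = \left(A^{2} + 135\right) J + J \left(-1 + J\right) = \left(135 + A^{2}\right) J + J \left(-1 + J\right) = J \left(135 + A^{2}\right) + J \left(-1 + J\right) = J \left(-1 + J\right) + J \left(135 + A^{2}\right)$)
$\frac{1}{x{\left(u,207 \right)} - 9235} = \frac{1}{- 90 \left(134 - 90 + 207^{2}\right) - 9235} = \frac{1}{- 90 \left(134 - 90 + 42849\right) - 9235} = \frac{1}{\left(-90\right) 42893 - 9235} = \frac{1}{-3860370 - 9235} = \frac{1}{-3869605} = - \frac{1}{3869605}$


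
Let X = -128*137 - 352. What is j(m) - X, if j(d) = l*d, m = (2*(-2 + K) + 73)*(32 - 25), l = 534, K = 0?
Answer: 275810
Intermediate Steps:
m = 483 (m = (2*(-2 + 0) + 73)*(32 - 25) = (2*(-2) + 73)*7 = (-4 + 73)*7 = 69*7 = 483)
j(d) = 534*d
X = -17888 (X = -17536 - 352 = -17888)
j(m) - X = 534*483 - 1*(-17888) = 257922 + 17888 = 275810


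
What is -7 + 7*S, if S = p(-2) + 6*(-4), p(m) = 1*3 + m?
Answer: -168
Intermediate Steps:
p(m) = 3 + m
S = -23 (S = (3 - 2) + 6*(-4) = 1 - 24 = -23)
-7 + 7*S = -7 + 7*(-23) = -7 - 161 = -168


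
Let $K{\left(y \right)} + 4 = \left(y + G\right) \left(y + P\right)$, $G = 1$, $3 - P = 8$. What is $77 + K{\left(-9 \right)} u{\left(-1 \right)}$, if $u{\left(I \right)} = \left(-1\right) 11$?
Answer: $-1111$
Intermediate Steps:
$P = -5$ ($P = 3 - 8 = -5$)
$u{\left(I \right)} = -11$
$K{\left(y \right)} = -4 + \left(1 + y\right) \left(-5 + y\right)$ ($K{\left(y \right)} = -4 + \left(y + 1\right) \left(y - 5\right) = -4 + \left(1 + y\right) \left(-5 + y\right)$)
$77 + K{\left(-9 \right)} u{\left(-1 \right)} = 77 + \left(-9 + \left(-9\right)^{2} - -36\right) \left(-11\right) = 77 + \left(-9 + 81 + 36\right) \left(-11\right) = 77 + 108 \left(-11\right) = 77 - 1188 = -1111$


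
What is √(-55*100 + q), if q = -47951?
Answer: 3*I*√5939 ≈ 231.19*I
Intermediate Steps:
√(-55*100 + q) = √(-55*100 - 47951) = √(-5500 - 47951) = √(-53451) = 3*I*√5939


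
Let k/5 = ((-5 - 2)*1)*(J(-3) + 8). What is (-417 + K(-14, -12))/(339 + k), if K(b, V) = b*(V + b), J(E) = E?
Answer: -53/164 ≈ -0.32317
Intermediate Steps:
k = -175 (k = 5*(((-5 - 2)*1)*(-3 + 8)) = 5*(-7*1*5) = 5*(-7*5) = 5*(-35) = -175)
(-417 + K(-14, -12))/(339 + k) = (-417 - 14*(-12 - 14))/(339 - 175) = (-417 - 14*(-26))/164 = (-417 + 364)*(1/164) = -53*1/164 = -53/164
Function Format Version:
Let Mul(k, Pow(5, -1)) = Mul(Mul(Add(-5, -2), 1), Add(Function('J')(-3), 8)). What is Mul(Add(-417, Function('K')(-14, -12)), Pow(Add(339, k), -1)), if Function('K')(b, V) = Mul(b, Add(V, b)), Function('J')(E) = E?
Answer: Rational(-53, 164) ≈ -0.32317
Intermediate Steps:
k = -175 (k = Mul(5, Mul(Mul(Add(-5, -2), 1), Add(-3, 8))) = Mul(5, Mul(Mul(-7, 1), 5)) = Mul(5, Mul(-7, 5)) = Mul(5, -35) = -175)
Mul(Add(-417, Function('K')(-14, -12)), Pow(Add(339, k), -1)) = Mul(Add(-417, Mul(-14, Add(-12, -14))), Pow(Add(339, -175), -1)) = Mul(Add(-417, Mul(-14, -26)), Pow(164, -1)) = Mul(Add(-417, 364), Rational(1, 164)) = Mul(-53, Rational(1, 164)) = Rational(-53, 164)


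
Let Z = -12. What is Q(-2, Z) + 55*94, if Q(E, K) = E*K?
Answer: 5194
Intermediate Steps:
Q(-2, Z) + 55*94 = -2*(-12) + 55*94 = 24 + 5170 = 5194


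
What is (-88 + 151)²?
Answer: 3969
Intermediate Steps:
(-88 + 151)² = 63² = 3969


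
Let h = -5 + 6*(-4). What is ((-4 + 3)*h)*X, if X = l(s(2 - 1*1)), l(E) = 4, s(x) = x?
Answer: 116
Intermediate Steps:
h = -29 (h = -5 - 24 = -29)
X = 4
((-4 + 3)*h)*X = ((-4 + 3)*(-29))*4 = -1*(-29)*4 = 29*4 = 116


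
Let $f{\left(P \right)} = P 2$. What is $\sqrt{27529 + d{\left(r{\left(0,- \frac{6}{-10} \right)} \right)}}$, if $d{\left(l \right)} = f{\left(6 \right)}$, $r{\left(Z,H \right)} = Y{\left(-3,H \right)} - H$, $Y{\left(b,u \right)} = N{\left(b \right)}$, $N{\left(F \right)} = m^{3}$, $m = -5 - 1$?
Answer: $\sqrt{27541} \approx 165.95$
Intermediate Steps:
$m = -6$ ($m = -5 - 1 = -6$)
$f{\left(P \right)} = 2 P$
$N{\left(F \right)} = -216$ ($N{\left(F \right)} = \left(-6\right)^{3} = -216$)
$Y{\left(b,u \right)} = -216$
$r{\left(Z,H \right)} = -216 - H$
$d{\left(l \right)} = 12$ ($d{\left(l \right)} = 2 \cdot 6 = 12$)
$\sqrt{27529 + d{\left(r{\left(0,- \frac{6}{-10} \right)} \right)}} = \sqrt{27529 + 12} = \sqrt{27541}$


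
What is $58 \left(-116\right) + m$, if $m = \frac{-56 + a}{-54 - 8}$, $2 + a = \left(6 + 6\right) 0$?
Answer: $- \frac{208539}{31} \approx -6727.1$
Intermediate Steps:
$a = -2$ ($a = -2 + \left(6 + 6\right) 0 = -2 + 12 \cdot 0 = -2 + 0 = -2$)
$m = \frac{29}{31}$ ($m = \frac{-56 - 2}{-54 - 8} = - \frac{58}{-62} = \left(-58\right) \left(- \frac{1}{62}\right) = \frac{29}{31} \approx 0.93548$)
$58 \left(-116\right) + m = 58 \left(-116\right) + \frac{29}{31} = -6728 + \frac{29}{31} = - \frac{208539}{31}$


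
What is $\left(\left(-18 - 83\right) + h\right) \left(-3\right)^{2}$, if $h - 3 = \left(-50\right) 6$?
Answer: $-3582$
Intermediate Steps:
$h = -297$ ($h = 3 - 300 = -297$)
$\left(\left(-18 - 83\right) + h\right) \left(-3\right)^{2} = \left(\left(-18 - 83\right) - 297\right) \left(-3\right)^{2} = \left(\left(-18 - 83\right) - 297\right) 9 = \left(-101 - 297\right) 9 = \left(-398\right) 9 = -3582$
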